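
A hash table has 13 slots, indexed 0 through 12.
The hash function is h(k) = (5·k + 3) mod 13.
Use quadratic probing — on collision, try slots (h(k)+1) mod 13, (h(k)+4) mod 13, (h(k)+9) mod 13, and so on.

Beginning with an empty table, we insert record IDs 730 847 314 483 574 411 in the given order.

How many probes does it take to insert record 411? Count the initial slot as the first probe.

Insert 730: h=0, slot 0 empty => index 0.
Insert 847: h=0, slot 0 occupied => index 1.
Insert 314: h=0, slots 0,1 occupied => index 4.
Insert 483: h=0, slots 0,1,4 occupied => index 9.
Insert 574: h=0, slots 0,1,4,9 occupied => index 3.
Insert 411: h=4, slot 4 occupied => index 5.
Table: [730, 847, —, 574, 314, 411, —, —, —, 483, —, —, —]

2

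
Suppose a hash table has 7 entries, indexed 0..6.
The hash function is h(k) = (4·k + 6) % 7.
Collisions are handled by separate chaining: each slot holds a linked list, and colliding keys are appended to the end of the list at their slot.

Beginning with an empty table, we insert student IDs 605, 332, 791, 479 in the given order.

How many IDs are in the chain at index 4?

Insert 605: h=4, bucket 4 empty -> new chain.
Insert 332: h=4, bucket 4 nonempty -> append to chain.
Insert 791: h=6, bucket 6 empty -> new chain.
Insert 479: h=4, bucket 4 nonempty -> append to chain.
Final buckets:
0: —
1: —
2: —
3: —
4: 605 -> 332 -> 479
5: —
6: 791

3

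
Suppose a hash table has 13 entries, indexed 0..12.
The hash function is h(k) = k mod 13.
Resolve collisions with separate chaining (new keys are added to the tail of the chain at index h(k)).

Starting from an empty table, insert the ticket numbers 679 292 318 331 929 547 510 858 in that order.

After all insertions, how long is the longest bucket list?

Insert 679: h=3, bucket 3 empty → new chain.
Insert 292: h=6, bucket 6 empty → new chain.
Insert 318: h=6, bucket 6 nonempty → append to chain.
Insert 331: h=6, bucket 6 nonempty → append to chain.
Insert 929: h=6, bucket 6 nonempty → append to chain.
Insert 547: h=1, bucket 1 empty → new chain.
Insert 510: h=3, bucket 3 nonempty → append to chain.
Insert 858: h=0, bucket 0 empty → new chain.
Final buckets:
0: 858
1: 547
2: -
3: 679 -> 510
4: -
5: -
6: 292 -> 318 -> 331 -> 929
7: -
8: -
9: -
10: -
11: -
12: -

4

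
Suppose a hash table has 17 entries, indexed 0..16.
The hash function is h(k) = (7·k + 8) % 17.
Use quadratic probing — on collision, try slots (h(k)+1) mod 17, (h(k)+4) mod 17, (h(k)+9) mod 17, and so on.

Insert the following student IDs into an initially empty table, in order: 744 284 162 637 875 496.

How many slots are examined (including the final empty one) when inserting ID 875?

Insert 744: h=14, slot 14 empty => index 14.
Insert 284: h=7, slot 7 empty => index 7.
Insert 162: h=3, slot 3 empty => index 3.
Insert 637: h=13, slot 13 empty => index 13.
Insert 875: h=13, slots 13,14 occupied => index 0.
Insert 496: h=12, slot 12 empty => index 12.
Table: [875, —, —, 162, —, —, —, 284, —, —, —, —, 496, 637, 744, —, —]

3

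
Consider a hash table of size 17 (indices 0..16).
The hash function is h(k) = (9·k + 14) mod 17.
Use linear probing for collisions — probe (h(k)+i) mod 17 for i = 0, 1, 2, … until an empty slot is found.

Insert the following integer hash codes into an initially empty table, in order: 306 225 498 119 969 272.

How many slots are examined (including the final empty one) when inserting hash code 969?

4

306: h=14 => slot 14
225: h=16 => slot 16
498: h=8 => slot 8
119: h=14, probe 14,15 => slot 15
969: h=14, probe 14,15,16,0 => slot 0
272: h=14, probe 14,15,16,0,1 => slot 1
Table: [969, 272, _, _, _, _, _, _, 498, _, _, _, _, _, 306, 119, 225]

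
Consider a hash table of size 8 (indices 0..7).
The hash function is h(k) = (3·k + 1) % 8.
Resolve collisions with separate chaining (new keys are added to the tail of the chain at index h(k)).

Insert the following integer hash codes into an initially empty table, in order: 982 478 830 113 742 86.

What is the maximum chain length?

982 → bucket 3
478 → bucket 3 (collision)
830 → bucket 3 (collision)
113 → bucket 4
742 → bucket 3 (collision)
86 → bucket 3 (collision)
Final buckets:
0: _
1: _
2: _
3: 982 -> 478 -> 830 -> 742 -> 86
4: 113
5: _
6: _
7: _

5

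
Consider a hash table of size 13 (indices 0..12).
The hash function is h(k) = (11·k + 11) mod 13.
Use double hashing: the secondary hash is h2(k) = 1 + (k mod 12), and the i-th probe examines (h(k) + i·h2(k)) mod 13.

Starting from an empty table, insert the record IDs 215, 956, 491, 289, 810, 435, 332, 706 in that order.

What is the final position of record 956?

215 hashes to 10; slot 10 is free -> place at 10.
956 hashes to 10, h2=9; 10 taken -> place at 6.
491 hashes to 4; slot 4 is free -> place at 4.
289 hashes to 5; slot 5 is free -> place at 5.
810 hashes to 3; slot 3 is free -> place at 3.
435 hashes to 12; slot 12 is free -> place at 12.
332 hashes to 10, h2=9; 10,6 taken -> place at 2.
706 hashes to 3, h2=11; 3 taken -> place at 1.
Table: [., 706, 332, 810, 491, 289, 956, ., ., ., 215, ., 435]

6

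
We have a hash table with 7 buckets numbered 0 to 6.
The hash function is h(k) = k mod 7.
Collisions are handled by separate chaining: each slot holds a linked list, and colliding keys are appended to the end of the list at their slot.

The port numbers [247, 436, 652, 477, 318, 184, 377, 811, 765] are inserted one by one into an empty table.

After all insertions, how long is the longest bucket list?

Insert 247: h=2, bucket 2 empty -> new chain.
Insert 436: h=2, bucket 2 nonempty -> append to chain.
Insert 652: h=1, bucket 1 empty -> new chain.
Insert 477: h=1, bucket 1 nonempty -> append to chain.
Insert 318: h=3, bucket 3 empty -> new chain.
Insert 184: h=2, bucket 2 nonempty -> append to chain.
Insert 377: h=6, bucket 6 empty -> new chain.
Insert 811: h=6, bucket 6 nonempty -> append to chain.
Insert 765: h=2, bucket 2 nonempty -> append to chain.
Final buckets:
0: ∅
1: 652 -> 477
2: 247 -> 436 -> 184 -> 765
3: 318
4: ∅
5: ∅
6: 377 -> 811

4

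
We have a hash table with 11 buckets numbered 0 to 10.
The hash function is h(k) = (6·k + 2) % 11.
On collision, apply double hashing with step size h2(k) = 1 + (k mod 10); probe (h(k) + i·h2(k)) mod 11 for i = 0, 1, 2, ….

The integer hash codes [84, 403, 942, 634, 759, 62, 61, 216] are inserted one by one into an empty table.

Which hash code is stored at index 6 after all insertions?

84 hashes to 0; slot 0 is free => place at 0.
403 hashes to 0, h2=4; 0 taken => place at 4.
942 hashes to 0, h2=3; 0 taken => place at 3.
634 hashes to 0, h2=5; 0 taken => place at 5.
759 hashes to 2; slot 2 is free => place at 2.
62 hashes to 0, h2=3; 0,3 taken => place at 6.
61 hashes to 5, h2=2; 5 taken => place at 7.
216 hashes to 0, h2=7; 0,7,3 taken => place at 10.
Table: [84, —, 759, 942, 403, 634, 62, 61, —, —, 216]

62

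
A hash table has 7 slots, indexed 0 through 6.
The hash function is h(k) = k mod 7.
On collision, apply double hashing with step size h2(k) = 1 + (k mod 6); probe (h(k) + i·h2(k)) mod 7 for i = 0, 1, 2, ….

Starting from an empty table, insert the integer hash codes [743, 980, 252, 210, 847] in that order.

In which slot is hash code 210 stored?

3

Insert 743: h=1, slot 1 empty -> index 1.
Insert 980: h=0, slot 0 empty -> index 0.
Insert 252: h=0, h2=1, slots 0,1 occupied -> index 2.
Insert 210: h=0, h2=1, slots 0,1,2 occupied -> index 3.
Insert 847: h=0, h2=2, slots 0,2 occupied -> index 4.
Table: [980, 743, 252, 210, 847, ∅, ∅]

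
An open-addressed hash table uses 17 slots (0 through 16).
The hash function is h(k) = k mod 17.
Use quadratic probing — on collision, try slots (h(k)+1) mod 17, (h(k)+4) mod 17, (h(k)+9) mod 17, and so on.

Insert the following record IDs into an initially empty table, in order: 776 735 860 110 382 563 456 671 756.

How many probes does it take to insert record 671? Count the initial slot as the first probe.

3

776: h=11 → slot 11
735: h=4 → slot 4
860: h=10 → slot 10
110: h=8 → slot 8
382: h=8, probe 8,9 → slot 9
563: h=2 → slot 2
456: h=14 → slot 14
671: h=8, probe 8,9,12 → slot 12
756: h=8, probe 8,9,12,0 → slot 0
Table: [756, —, 563, —, 735, —, —, —, 110, 382, 860, 776, 671, —, 456, —, —]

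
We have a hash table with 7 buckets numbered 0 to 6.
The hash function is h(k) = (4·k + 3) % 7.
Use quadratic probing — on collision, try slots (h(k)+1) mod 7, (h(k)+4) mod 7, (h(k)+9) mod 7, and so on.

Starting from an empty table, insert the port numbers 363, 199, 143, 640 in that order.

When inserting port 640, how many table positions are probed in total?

3

Insert 363: h=6, slot 6 empty → index 6.
Insert 199: h=1, slot 1 empty → index 1.
Insert 143: h=1, slot 1 occupied → index 2.
Insert 640: h=1, slots 1,2 occupied → index 5.
Table: [∅, 199, 143, ∅, ∅, 640, 363]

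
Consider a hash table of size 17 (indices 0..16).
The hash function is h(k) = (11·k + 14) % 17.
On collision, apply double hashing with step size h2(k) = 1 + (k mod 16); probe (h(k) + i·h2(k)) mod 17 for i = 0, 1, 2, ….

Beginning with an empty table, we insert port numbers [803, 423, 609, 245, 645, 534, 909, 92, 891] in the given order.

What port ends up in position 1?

Insert 803: h=7, slot 7 empty => index 7.
Insert 423: h=9, slot 9 empty => index 9.
Insert 609: h=15, slot 15 empty => index 15.
Insert 245: h=6, slot 6 empty => index 6.
Insert 645: h=3, slot 3 empty => index 3.
Insert 534: h=6, h2=7, slot 6 occupied => index 13.
Insert 909: h=0, slot 0 empty => index 0.
Insert 92: h=6, h2=13, slot 6 occupied => index 2.
Insert 891: h=6, h2=12, slot 6 occupied => index 1.
Table: [909, 891, 92, 645, _, _, 245, 803, _, 423, _, _, _, 534, _, 609, _]

891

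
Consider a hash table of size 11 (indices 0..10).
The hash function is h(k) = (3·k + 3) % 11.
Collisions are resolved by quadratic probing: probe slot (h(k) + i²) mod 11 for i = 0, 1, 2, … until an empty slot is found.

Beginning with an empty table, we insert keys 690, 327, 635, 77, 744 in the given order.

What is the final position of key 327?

6

Insert 690: h=5, slot 5 empty → index 5.
Insert 327: h=5, slot 5 occupied → index 6.
Insert 635: h=5, slots 5,6 occupied → index 9.
Insert 77: h=3, slot 3 empty → index 3.
Insert 744: h=2, slot 2 empty → index 2.
Table: [—, —, 744, 77, —, 690, 327, —, —, 635, —]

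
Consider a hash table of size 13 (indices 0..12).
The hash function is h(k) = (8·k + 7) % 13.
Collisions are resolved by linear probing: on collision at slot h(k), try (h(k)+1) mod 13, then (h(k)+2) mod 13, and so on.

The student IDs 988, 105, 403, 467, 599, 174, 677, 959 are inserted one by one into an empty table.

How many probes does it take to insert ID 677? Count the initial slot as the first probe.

3

988: h=7 => slot 7
105: h=2 => slot 2
403: h=7, probe 7,8 => slot 8
467: h=12 => slot 12
599: h=2, probe 2,3 => slot 3
174: h=8, probe 8,9 => slot 9
677: h=2, probe 2,3,4 => slot 4
959: h=9, probe 9,10 => slot 10
Table: [., ., 105, 599, 677, ., ., 988, 403, 174, 959, ., 467]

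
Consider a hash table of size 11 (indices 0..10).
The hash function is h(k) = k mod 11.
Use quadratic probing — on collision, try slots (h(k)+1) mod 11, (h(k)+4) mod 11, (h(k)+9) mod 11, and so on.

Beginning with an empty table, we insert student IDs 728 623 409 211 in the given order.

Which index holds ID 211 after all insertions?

Insert 728: h=2, slot 2 empty -> index 2.
Insert 623: h=7, slot 7 empty -> index 7.
Insert 409: h=2, slot 2 occupied -> index 3.
Insert 211: h=2, slots 2,3 occupied -> index 6.
Table: [∅, ∅, 728, 409, ∅, ∅, 211, 623, ∅, ∅, ∅]

6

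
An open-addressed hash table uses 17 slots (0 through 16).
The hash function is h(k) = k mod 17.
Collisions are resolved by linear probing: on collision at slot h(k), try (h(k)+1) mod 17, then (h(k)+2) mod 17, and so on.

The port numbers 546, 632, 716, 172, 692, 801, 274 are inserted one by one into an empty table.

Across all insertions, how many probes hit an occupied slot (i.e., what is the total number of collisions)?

14

Insert 546: h=2, slot 2 empty -> index 2.
Insert 632: h=3, slot 3 empty -> index 3.
Insert 716: h=2, slots 2,3 occupied -> index 4.
Insert 172: h=2, slots 2,3,4 occupied -> index 5.
Insert 692: h=12, slot 12 empty -> index 12.
Insert 801: h=2, slots 2,3,4,5 occupied -> index 6.
Insert 274: h=2, slots 2,3,4,5,6 occupied -> index 7.
Table: [—, —, 546, 632, 716, 172, 801, 274, —, —, —, —, 692, —, —, —, —]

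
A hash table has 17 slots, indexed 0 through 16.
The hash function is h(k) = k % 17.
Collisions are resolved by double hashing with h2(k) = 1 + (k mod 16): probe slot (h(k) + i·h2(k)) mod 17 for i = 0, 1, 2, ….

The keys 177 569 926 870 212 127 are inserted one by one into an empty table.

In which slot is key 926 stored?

Insert 177: h=7, slot 7 empty => index 7.
Insert 569: h=8, slot 8 empty => index 8.
Insert 926: h=8, h2=15, slot 8 occupied => index 6.
Insert 870: h=3, slot 3 empty => index 3.
Insert 212: h=8, h2=5, slot 8 occupied => index 13.
Insert 127: h=8, h2=16, slots 8,7,6 occupied => index 5.
Table: [∅, ∅, ∅, 870, ∅, 127, 926, 177, 569, ∅, ∅, ∅, ∅, 212, ∅, ∅, ∅]

6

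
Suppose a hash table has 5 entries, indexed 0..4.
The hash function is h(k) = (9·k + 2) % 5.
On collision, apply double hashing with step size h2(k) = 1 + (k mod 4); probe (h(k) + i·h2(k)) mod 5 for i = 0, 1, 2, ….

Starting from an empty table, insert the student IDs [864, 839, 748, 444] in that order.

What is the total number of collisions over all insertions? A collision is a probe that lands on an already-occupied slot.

Insert 864: h=3, slot 3 empty => index 3.
Insert 839: h=3, h2=4, slot 3 occupied => index 2.
Insert 748: h=4, slot 4 empty => index 4.
Insert 444: h=3, h2=1, slots 3,4 occupied => index 0.
Table: [444, ∅, 839, 864, 748]

3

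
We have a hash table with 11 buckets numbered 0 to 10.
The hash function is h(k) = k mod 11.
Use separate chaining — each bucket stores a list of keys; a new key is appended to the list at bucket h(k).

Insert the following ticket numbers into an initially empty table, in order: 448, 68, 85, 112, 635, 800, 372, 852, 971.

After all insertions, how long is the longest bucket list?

448 → bucket 8
68 → bucket 2
85 → bucket 8 (collision)
112 → bucket 2 (collision)
635 → bucket 8 (collision)
800 → bucket 8 (collision)
372 → bucket 9
852 → bucket 5
971 → bucket 3
Final buckets:
0: —
1: —
2: 68 -> 112
3: 971
4: —
5: 852
6: —
7: —
8: 448 -> 85 -> 635 -> 800
9: 372
10: —

4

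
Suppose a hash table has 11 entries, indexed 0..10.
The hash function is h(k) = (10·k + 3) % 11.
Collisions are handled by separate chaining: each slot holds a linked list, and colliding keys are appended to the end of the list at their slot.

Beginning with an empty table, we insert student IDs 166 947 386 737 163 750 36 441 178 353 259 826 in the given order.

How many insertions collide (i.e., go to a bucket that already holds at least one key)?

6

166 → bucket 2
947 → bucket 2 (collision)
386 → bucket 2 (collision)
737 → bucket 3
163 → bucket 5
750 → bucket 1
36 → bucket 0
441 → bucket 2 (collision)
178 → bucket 1 (collision)
353 → bucket 2 (collision)
259 → bucket 8
826 → bucket 2 (collision)
Final buckets:
0: 36
1: 750 -> 178
2: 166 -> 947 -> 386 -> 441 -> 353 -> 826
3: 737
4: —
5: 163
6: —
7: —
8: 259
9: —
10: —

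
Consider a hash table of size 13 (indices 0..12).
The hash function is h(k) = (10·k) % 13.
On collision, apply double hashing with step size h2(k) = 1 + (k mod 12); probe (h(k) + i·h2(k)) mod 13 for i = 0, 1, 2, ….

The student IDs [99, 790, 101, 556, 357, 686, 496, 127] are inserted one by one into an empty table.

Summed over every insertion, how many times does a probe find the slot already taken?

Insert 99: h=2, slot 2 empty => index 2.
Insert 790: h=9, slot 9 empty => index 9.
Insert 101: h=9, h2=6, slots 9,2 occupied => index 8.
Insert 556: h=9, h2=5, slot 9 occupied => index 1.
Insert 357: h=8, h2=10, slot 8 occupied => index 5.
Insert 686: h=9, h2=3, slot 9 occupied => index 12.
Insert 496: h=7, slot 7 empty => index 7.
Insert 127: h=9, h2=8, slot 9 occupied => index 4.
Table: [∅, 556, 99, ∅, 127, 357, ∅, 496, 101, 790, ∅, ∅, 686]

6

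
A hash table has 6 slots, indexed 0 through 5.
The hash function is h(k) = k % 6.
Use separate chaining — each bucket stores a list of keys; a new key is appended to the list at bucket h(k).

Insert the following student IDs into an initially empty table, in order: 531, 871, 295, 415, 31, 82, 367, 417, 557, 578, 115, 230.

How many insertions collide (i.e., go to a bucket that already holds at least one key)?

Insert 531: h=3, bucket 3 empty → new chain.
Insert 871: h=1, bucket 1 empty → new chain.
Insert 295: h=1, bucket 1 nonempty → append to chain.
Insert 415: h=1, bucket 1 nonempty → append to chain.
Insert 31: h=1, bucket 1 nonempty → append to chain.
Insert 82: h=4, bucket 4 empty → new chain.
Insert 367: h=1, bucket 1 nonempty → append to chain.
Insert 417: h=3, bucket 3 nonempty → append to chain.
Insert 557: h=5, bucket 5 empty → new chain.
Insert 578: h=2, bucket 2 empty → new chain.
Insert 115: h=1, bucket 1 nonempty → append to chain.
Insert 230: h=2, bucket 2 nonempty → append to chain.
Final buckets:
0: .
1: 871 -> 295 -> 415 -> 31 -> 367 -> 115
2: 578 -> 230
3: 531 -> 417
4: 82
5: 557

7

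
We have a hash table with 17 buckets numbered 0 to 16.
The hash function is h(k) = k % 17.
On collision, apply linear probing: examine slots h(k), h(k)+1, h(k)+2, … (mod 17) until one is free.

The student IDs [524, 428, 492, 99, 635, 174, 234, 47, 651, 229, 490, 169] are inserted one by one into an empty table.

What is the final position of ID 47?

0

524: h=14 => slot 14
428: h=3 => slot 3
492: h=16 => slot 16
99: h=14, probe 14,15 => slot 15
635: h=6 => slot 6
174: h=4 => slot 4
234: h=13 => slot 13
47: h=13, probe 13,14,15,16,0 => slot 0
651: h=5 => slot 5
229: h=8 => slot 8
490: h=14, probe 14,15,16,0,1 => slot 1
169: h=16, probe 16,0,1,2 => slot 2
Table: [47, 490, 169, 428, 174, 651, 635, ., 229, ., ., ., ., 234, 524, 99, 492]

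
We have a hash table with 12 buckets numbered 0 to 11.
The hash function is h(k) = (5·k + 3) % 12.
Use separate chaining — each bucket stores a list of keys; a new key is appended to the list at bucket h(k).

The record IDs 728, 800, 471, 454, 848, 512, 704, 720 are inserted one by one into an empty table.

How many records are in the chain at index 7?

Insert 728: h=7, bucket 7 empty → new chain.
Insert 800: h=7, bucket 7 nonempty → append to chain.
Insert 471: h=6, bucket 6 empty → new chain.
Insert 454: h=5, bucket 5 empty → new chain.
Insert 848: h=7, bucket 7 nonempty → append to chain.
Insert 512: h=7, bucket 7 nonempty → append to chain.
Insert 704: h=7, bucket 7 nonempty → append to chain.
Insert 720: h=3, bucket 3 empty → new chain.
Final buckets:
0: -
1: -
2: -
3: 720
4: -
5: 454
6: 471
7: 728 -> 800 -> 848 -> 512 -> 704
8: -
9: -
10: -
11: -

5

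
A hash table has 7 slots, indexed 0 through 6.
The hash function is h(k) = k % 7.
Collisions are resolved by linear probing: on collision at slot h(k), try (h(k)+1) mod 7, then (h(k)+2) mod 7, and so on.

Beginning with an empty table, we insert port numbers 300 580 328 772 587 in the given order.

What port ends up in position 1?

328

Insert 300: h=6, slot 6 empty -> index 6.
Insert 580: h=6, slot 6 occupied -> index 0.
Insert 328: h=6, slots 6,0 occupied -> index 1.
Insert 772: h=2, slot 2 empty -> index 2.
Insert 587: h=6, slots 6,0,1,2 occupied -> index 3.
Table: [580, 328, 772, 587, -, -, 300]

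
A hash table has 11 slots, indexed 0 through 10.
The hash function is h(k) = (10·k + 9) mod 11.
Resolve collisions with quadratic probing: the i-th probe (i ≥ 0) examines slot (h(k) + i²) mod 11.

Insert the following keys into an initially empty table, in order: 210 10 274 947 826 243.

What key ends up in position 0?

274

210: h=8 => slot 8
10: h=10 => slot 10
274: h=10, probe 10,0 => slot 0
947: h=8, probe 8,9 => slot 9
826: h=8, probe 8,9,1 => slot 1
243: h=8, probe 8,9,1,6 => slot 6
Table: [274, 826, —, —, —, —, 243, —, 210, 947, 10]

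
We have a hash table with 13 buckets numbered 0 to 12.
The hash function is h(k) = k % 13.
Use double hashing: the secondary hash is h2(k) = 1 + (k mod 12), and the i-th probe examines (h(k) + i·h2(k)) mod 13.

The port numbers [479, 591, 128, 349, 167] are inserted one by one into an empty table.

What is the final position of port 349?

0

479: h=11 => slot 11
591: h=6 => slot 6
128: h=11, h2=9, probe 11,7 => slot 7
349: h=11, h2=2, probe 11,0 => slot 0
167: h=11, h2=12, probe 11,10 => slot 10
Table: [349, ., ., ., ., ., 591, 128, ., ., 167, 479, .]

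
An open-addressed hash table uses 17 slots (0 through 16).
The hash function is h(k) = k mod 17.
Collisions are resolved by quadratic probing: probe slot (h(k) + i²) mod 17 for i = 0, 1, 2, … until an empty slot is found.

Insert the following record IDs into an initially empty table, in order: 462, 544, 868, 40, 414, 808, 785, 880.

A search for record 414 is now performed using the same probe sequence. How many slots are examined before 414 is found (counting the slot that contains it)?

462 hashes to 3; slot 3 is free => place at 3.
544 hashes to 0; slot 0 is free => place at 0.
868 hashes to 1; slot 1 is free => place at 1.
40 hashes to 6; slot 6 is free => place at 6.
414 hashes to 6; 6 taken => place at 7.
808 hashes to 9; slot 9 is free => place at 9.
785 hashes to 3; 3 taken => place at 4.
880 hashes to 13; slot 13 is free => place at 13.
Table: [544, 868, ∅, 462, 785, ∅, 40, 414, ∅, 808, ∅, ∅, ∅, 880, ∅, ∅, ∅]
Lookup 414: h=6, probe 6,7 → found at 7.

2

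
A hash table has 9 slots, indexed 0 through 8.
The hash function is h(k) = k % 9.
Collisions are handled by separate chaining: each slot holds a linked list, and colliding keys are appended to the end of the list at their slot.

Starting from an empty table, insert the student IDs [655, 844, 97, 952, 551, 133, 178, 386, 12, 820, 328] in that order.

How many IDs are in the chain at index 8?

1

655 → bucket 7
844 → bucket 7 (collision)
97 → bucket 7 (collision)
952 → bucket 7 (collision)
551 → bucket 2
133 → bucket 7 (collision)
178 → bucket 7 (collision)
386 → bucket 8
12 → bucket 3
820 → bucket 1
328 → bucket 4
Final buckets:
0: —
1: 820
2: 551
3: 12
4: 328
5: —
6: —
7: 655 -> 844 -> 97 -> 952 -> 133 -> 178
8: 386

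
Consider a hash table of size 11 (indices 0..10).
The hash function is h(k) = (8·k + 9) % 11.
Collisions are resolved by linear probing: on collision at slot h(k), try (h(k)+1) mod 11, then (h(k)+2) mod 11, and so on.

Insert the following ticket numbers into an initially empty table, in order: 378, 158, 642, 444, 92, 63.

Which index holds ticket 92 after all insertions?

1

378 hashes to 8; slot 8 is free → place at 8.
158 hashes to 8; 8 taken → place at 9.
642 hashes to 8; 8,9 taken → place at 10.
444 hashes to 8; 8,9,10 taken → place at 0.
92 hashes to 8; 8,9,10,0 taken → place at 1.
63 hashes to 7; slot 7 is free → place at 7.
Table: [444, 92, -, -, -, -, -, 63, 378, 158, 642]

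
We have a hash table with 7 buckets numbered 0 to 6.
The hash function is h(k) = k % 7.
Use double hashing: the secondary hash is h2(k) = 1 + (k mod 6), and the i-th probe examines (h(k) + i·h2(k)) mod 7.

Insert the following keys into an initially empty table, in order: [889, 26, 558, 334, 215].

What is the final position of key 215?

4

889: h=0 -> slot 0
26: h=5 -> slot 5
558: h=5, h2=1, probe 5,6 -> slot 6
334: h=5, h2=5, probe 5,3 -> slot 3
215: h=5, h2=6, probe 5,4 -> slot 4
Table: [889, —, —, 334, 215, 26, 558]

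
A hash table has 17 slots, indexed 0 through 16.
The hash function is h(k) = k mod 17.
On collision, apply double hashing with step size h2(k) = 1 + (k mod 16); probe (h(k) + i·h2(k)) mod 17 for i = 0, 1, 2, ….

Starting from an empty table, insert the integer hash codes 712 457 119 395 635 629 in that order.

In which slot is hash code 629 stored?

Insert 712: h=15, slot 15 empty => index 15.
Insert 457: h=15, h2=10, slot 15 occupied => index 8.
Insert 119: h=0, slot 0 empty => index 0.
Insert 395: h=4, slot 4 empty => index 4.
Insert 635: h=6, slot 6 empty => index 6.
Insert 629: h=0, h2=6, slots 0,6 occupied => index 12.
Table: [119, ∅, ∅, ∅, 395, ∅, 635, ∅, 457, ∅, ∅, ∅, 629, ∅, ∅, 712, ∅]

12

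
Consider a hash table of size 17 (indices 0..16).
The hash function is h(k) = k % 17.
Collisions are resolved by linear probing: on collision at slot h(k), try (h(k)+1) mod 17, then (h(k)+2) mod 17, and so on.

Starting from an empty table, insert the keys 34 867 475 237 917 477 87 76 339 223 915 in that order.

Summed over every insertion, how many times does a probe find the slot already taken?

34 hashes to 0; slot 0 is free -> place at 0.
867 hashes to 0; 0 taken -> place at 1.
475 hashes to 16; slot 16 is free -> place at 16.
237 hashes to 16; 16,0,1 taken -> place at 2.
917 hashes to 16; 16,0,1,2 taken -> place at 3.
477 hashes to 1; 1,2,3 taken -> place at 4.
87 hashes to 2; 2,3,4 taken -> place at 5.
76 hashes to 8; slot 8 is free -> place at 8.
339 hashes to 16; 16,0,1,2,3,4,5 taken -> place at 6.
223 hashes to 2; 2,3,4,5,6 taken -> place at 7.
915 hashes to 14; slot 14 is free -> place at 14.
Table: [34, 867, 237, 917, 477, 87, 339, 223, 76, ., ., ., ., ., 915, ., 475]

26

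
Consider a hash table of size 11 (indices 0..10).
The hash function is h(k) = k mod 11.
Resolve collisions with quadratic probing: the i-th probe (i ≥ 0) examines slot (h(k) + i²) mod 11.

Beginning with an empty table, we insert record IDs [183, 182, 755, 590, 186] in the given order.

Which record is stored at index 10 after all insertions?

186

183 hashes to 7; slot 7 is free -> place at 7.
182 hashes to 6; slot 6 is free -> place at 6.
755 hashes to 7; 7 taken -> place at 8.
590 hashes to 7; 7,8 taken -> place at 0.
186 hashes to 10; slot 10 is free -> place at 10.
Table: [590, _, _, _, _, _, 182, 183, 755, _, 186]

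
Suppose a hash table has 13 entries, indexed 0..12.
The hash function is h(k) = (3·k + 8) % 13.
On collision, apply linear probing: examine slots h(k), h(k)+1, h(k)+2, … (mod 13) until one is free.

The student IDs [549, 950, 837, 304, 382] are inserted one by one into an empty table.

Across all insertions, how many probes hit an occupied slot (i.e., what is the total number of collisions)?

5

Insert 549: h=4, slot 4 empty => index 4.
Insert 950: h=11, slot 11 empty => index 11.
Insert 837: h=10, slot 10 empty => index 10.
Insert 304: h=10, slots 10,11 occupied => index 12.
Insert 382: h=10, slots 10,11,12 occupied => index 0.
Table: [382, —, —, —, 549, —, —, —, —, —, 837, 950, 304]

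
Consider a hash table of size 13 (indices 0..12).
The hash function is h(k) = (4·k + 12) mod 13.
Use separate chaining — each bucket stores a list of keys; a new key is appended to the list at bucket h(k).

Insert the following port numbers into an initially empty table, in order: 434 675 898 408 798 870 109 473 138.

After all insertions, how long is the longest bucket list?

Insert 434: h=6, bucket 6 empty → new chain.
Insert 675: h=8, bucket 8 empty → new chain.
Insert 898: h=3, bucket 3 empty → new chain.
Insert 408: h=6, bucket 6 nonempty → append to chain.
Insert 798: h=6, bucket 6 nonempty → append to chain.
Insert 870: h=8, bucket 8 nonempty → append to chain.
Insert 109: h=6, bucket 6 nonempty → append to chain.
Insert 473: h=6, bucket 6 nonempty → append to chain.
Insert 138: h=5, bucket 5 empty → new chain.
Final buckets:
0: .
1: .
2: .
3: 898
4: .
5: 138
6: 434 -> 408 -> 798 -> 109 -> 473
7: .
8: 675 -> 870
9: .
10: .
11: .
12: .

5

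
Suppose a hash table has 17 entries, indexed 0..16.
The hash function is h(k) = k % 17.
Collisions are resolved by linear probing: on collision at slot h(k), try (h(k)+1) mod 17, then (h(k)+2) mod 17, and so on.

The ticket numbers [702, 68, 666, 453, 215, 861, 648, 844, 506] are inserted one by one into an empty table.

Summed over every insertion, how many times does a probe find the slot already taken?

702: h=5 → slot 5
68: h=0 → slot 0
666: h=3 → slot 3
453: h=11 → slot 11
215: h=11, probe 11,12 → slot 12
861: h=11, probe 11,12,13 → slot 13
648: h=2 → slot 2
844: h=11, probe 11,12,13,14 → slot 14
506: h=13, probe 13,14,15 → slot 15
Table: [68, —, 648, 666, —, 702, —, —, —, —, —, 453, 215, 861, 844, 506, —]

8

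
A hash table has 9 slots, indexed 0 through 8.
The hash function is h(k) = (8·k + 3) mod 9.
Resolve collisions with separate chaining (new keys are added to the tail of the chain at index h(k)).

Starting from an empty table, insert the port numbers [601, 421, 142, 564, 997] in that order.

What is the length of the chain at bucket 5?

601 -> bucket 5
421 -> bucket 5 (collision)
142 -> bucket 5 (collision)
564 -> bucket 6
997 -> bucket 5 (collision)
Final buckets:
0: ∅
1: ∅
2: ∅
3: ∅
4: ∅
5: 601 -> 421 -> 142 -> 997
6: 564
7: ∅
8: ∅

4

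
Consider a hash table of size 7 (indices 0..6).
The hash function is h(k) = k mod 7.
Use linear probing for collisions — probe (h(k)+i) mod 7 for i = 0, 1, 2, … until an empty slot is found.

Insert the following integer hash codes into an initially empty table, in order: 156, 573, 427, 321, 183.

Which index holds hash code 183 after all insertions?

3

156: h=2 → slot 2
573: h=6 → slot 6
427: h=0 → slot 0
321: h=6, probe 6,0,1 → slot 1
183: h=1, probe 1,2,3 → slot 3
Table: [427, 321, 156, 183, ∅, ∅, 573]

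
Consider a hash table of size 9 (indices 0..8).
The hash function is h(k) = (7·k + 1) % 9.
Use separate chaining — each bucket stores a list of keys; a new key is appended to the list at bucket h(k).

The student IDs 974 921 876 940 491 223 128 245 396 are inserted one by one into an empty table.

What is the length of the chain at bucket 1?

974 → bucket 6
921 → bucket 4
876 → bucket 4 (collision)
940 → bucket 2
491 → bucket 0
223 → bucket 5
128 → bucket 6 (collision)
245 → bucket 6 (collision)
396 → bucket 1
Final buckets:
0: 491
1: 396
2: 940
3: -
4: 921 -> 876
5: 223
6: 974 -> 128 -> 245
7: -
8: -

1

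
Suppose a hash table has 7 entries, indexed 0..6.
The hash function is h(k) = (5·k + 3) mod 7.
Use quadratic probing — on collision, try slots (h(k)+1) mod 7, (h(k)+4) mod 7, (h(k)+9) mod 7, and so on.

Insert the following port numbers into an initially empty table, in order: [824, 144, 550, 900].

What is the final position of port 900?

824: h=0 => slot 0
144: h=2 => slot 2
550: h=2, probe 2,3 => slot 3
900: h=2, probe 2,3,6 => slot 6
Table: [824, ., 144, 550, ., ., 900]

6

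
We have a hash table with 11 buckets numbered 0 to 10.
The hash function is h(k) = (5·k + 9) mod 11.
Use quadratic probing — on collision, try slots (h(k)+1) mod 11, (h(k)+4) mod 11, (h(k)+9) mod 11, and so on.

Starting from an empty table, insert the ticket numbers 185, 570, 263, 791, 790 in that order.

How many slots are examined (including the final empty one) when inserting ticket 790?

185 hashes to 10; slot 10 is free → place at 10.
570 hashes to 10; 10 taken → place at 0.
263 hashes to 4; slot 4 is free → place at 4.
791 hashes to 4; 4 taken → place at 5.
790 hashes to 10; 10,0 taken → place at 3.
Table: [570, ., ., 790, 263, 791, ., ., ., ., 185]

3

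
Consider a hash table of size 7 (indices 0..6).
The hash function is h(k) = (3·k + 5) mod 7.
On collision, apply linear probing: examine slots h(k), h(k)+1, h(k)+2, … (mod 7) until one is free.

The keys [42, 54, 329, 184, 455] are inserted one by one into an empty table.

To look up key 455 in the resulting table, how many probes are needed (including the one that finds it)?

4

42 hashes to 5; slot 5 is free => place at 5.
54 hashes to 6; slot 6 is free => place at 6.
329 hashes to 5; 5,6 taken => place at 0.
184 hashes to 4; slot 4 is free => place at 4.
455 hashes to 5; 5,6,0 taken => place at 1.
Table: [329, 455, -, -, 184, 42, 54]
Lookup 455: h=5, probe 5,6,0,1 → found at 1.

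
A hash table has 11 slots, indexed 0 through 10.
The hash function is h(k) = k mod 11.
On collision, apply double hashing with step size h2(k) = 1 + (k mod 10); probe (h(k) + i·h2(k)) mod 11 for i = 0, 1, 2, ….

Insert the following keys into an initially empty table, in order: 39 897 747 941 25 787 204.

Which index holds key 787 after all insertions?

39: h=6 → slot 6
897: h=6, h2=8, probe 6,3 → slot 3
747: h=10 → slot 10
941: h=6, h2=2, probe 6,8 → slot 8
25: h=3, h2=6, probe 3,9 → slot 9
787: h=6, h2=8, probe 6,3,0 → slot 0
204: h=6, h2=5, probe 6,0,5 → slot 5
Table: [787, _, _, 897, _, 204, 39, _, 941, 25, 747]

0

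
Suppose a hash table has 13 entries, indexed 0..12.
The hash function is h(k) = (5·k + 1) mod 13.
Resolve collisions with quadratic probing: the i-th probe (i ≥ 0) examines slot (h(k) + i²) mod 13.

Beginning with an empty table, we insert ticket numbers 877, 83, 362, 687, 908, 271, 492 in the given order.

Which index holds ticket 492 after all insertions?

877 hashes to 5; slot 5 is free → place at 5.
83 hashes to 0; slot 0 is free → place at 0.
362 hashes to 4; slot 4 is free → place at 4.
687 hashes to 4; 4,5 taken → place at 8.
908 hashes to 4; 4,5,8,0 taken → place at 7.
271 hashes to 4; 4,5,8,0,7 taken → place at 3.
492 hashes to 4; 4,5,8,0,7,3 taken → place at 1.
Table: [83, 492, ∅, 271, 362, 877, ∅, 908, 687, ∅, ∅, ∅, ∅]

1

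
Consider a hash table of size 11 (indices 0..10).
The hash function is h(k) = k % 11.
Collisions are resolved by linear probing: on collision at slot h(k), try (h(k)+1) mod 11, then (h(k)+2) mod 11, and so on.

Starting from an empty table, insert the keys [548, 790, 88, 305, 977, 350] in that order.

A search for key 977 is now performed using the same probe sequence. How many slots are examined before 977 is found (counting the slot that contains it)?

4

Insert 548: h=9, slot 9 empty -> index 9.
Insert 790: h=9, slot 9 occupied -> index 10.
Insert 88: h=0, slot 0 empty -> index 0.
Insert 305: h=8, slot 8 empty -> index 8.
Insert 977: h=9, slots 9,10,0 occupied -> index 1.
Insert 350: h=9, slots 9,10,0,1 occupied -> index 2.
Table: [88, 977, 350, ., ., ., ., ., 305, 548, 790]
Lookup 977: h=9, probe 9,10,0,1 → found at 1.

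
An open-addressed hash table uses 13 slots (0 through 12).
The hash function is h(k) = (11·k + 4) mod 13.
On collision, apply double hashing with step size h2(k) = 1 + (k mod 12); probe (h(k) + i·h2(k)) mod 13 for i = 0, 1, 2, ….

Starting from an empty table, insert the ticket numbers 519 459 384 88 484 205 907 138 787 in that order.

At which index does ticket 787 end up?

519 hashes to 6; slot 6 is free => place at 6.
459 hashes to 9; slot 9 is free => place at 9.
384 hashes to 3; slot 3 is free => place at 3.
88 hashes to 10; slot 10 is free => place at 10.
484 hashes to 11; slot 11 is free => place at 11.
205 hashes to 10, h2=2; 10 taken => place at 12.
907 hashes to 10, h2=8; 10 taken => place at 5.
138 hashes to 1; slot 1 is free => place at 1.
787 hashes to 3, h2=8; 3,11,6,1,9 taken => place at 4.
Table: [-, 138, -, 384, 787, 907, 519, -, -, 459, 88, 484, 205]

4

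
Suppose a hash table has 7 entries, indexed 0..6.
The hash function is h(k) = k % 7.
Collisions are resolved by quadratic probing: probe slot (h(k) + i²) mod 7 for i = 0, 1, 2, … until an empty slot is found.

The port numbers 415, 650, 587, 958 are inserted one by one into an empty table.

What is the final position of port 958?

3

415: h=2 => slot 2
650: h=6 => slot 6
587: h=6, probe 6,0 => slot 0
958: h=6, probe 6,0,3 => slot 3
Table: [587, —, 415, 958, —, —, 650]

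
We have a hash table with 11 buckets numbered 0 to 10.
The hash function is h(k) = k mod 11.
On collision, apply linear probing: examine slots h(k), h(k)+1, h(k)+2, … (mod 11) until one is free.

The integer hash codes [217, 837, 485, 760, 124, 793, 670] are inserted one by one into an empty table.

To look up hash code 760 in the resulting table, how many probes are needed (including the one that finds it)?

3

217: h=8 → slot 8
837: h=1 → slot 1
485: h=1, probe 1,2 → slot 2
760: h=1, probe 1,2,3 → slot 3
124: h=3, probe 3,4 → slot 4
793: h=1, probe 1,2,3,4,5 → slot 5
670: h=10 → slot 10
Table: [∅, 837, 485, 760, 124, 793, ∅, ∅, 217, ∅, 670]
Lookup 760: h=1, probe 1,2,3 → found at 3.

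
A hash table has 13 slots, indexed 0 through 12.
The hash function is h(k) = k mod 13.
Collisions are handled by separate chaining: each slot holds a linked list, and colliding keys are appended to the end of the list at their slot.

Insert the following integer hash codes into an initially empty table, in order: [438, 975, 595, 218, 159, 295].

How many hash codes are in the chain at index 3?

1

Insert 438: h=9, bucket 9 empty -> new chain.
Insert 975: h=0, bucket 0 empty -> new chain.
Insert 595: h=10, bucket 10 empty -> new chain.
Insert 218: h=10, bucket 10 nonempty -> append to chain.
Insert 159: h=3, bucket 3 empty -> new chain.
Insert 295: h=9, bucket 9 nonempty -> append to chain.
Final buckets:
0: 975
1: -
2: -
3: 159
4: -
5: -
6: -
7: -
8: -
9: 438 -> 295
10: 595 -> 218
11: -
12: -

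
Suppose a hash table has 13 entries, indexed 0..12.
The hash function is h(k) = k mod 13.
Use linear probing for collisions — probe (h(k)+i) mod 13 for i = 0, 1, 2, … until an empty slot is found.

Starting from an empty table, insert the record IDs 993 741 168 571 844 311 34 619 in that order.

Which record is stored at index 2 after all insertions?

844

993: h=5 -> slot 5
741: h=0 -> slot 0
168: h=12 -> slot 12
571: h=12, probe 12,0,1 -> slot 1
844: h=12, probe 12,0,1,2 -> slot 2
311: h=12, probe 12,0,1,2,3 -> slot 3
34: h=8 -> slot 8
619: h=8, probe 8,9 -> slot 9
Table: [741, 571, 844, 311, -, 993, -, -, 34, 619, -, -, 168]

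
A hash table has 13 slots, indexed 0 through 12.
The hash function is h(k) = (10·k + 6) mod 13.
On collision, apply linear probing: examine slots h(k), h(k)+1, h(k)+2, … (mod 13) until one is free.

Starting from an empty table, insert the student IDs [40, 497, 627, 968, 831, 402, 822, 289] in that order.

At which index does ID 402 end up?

40 hashes to 3; slot 3 is free => place at 3.
497 hashes to 10; slot 10 is free => place at 10.
627 hashes to 10; 10 taken => place at 11.
968 hashes to 1; slot 1 is free => place at 1.
831 hashes to 9; slot 9 is free => place at 9.
402 hashes to 9; 9,10,11 taken => place at 12.
822 hashes to 10; 10,11,12 taken => place at 0.
289 hashes to 10; 10,11,12,0,1 taken => place at 2.
Table: [822, 968, 289, 40, -, -, -, -, -, 831, 497, 627, 402]

12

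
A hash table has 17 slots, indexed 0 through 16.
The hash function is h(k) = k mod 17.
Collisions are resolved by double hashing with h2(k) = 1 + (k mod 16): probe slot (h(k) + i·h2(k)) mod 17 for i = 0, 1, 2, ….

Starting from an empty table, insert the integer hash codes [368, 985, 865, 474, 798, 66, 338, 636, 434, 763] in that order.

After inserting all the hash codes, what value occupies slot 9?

474

368: h=11 => slot 11
985: h=16 => slot 16
865: h=15 => slot 15
474: h=15, h2=11, probe 15,9 => slot 9
798: h=16, h2=15, probe 16,14 => slot 14
66: h=15, h2=3, probe 15,1 => slot 1
338: h=15, h2=3, probe 15,1,4 => slot 4
636: h=7 => slot 7
434: h=9, h2=3, probe 9,12 => slot 12
763: h=15, h2=12, probe 15,10 => slot 10
Table: [_, 66, _, _, 338, _, _, 636, _, 474, 763, 368, 434, _, 798, 865, 985]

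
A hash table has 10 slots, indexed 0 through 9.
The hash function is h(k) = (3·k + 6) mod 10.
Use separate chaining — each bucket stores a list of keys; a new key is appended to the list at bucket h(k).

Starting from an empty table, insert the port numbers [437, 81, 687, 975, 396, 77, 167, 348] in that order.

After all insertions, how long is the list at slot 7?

4

437 -> bucket 7
81 -> bucket 9
687 -> bucket 7 (collision)
975 -> bucket 1
396 -> bucket 4
77 -> bucket 7 (collision)
167 -> bucket 7 (collision)
348 -> bucket 0
Final buckets:
0: 348
1: 975
2: -
3: -
4: 396
5: -
6: -
7: 437 -> 687 -> 77 -> 167
8: -
9: 81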